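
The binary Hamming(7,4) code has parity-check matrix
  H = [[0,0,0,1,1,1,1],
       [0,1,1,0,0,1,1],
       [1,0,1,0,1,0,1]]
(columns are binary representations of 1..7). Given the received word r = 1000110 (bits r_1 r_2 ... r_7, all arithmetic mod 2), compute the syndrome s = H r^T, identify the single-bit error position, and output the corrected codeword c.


s = (0, 1, 0)^T, error position = 2, corrected codeword c = 1100110

Compute s = H r^T mod 2 one row at a time:
  s_1 = 0 + 1 + 1 + 0 = 2 ≡ 0 (mod 2).
  s_2 = 0 + 0 + 1 + 0 = 1 ≡ 1 (mod 2).
  s_3 = 1 + 0 + 1 + 0 = 2 ≡ 0 (mod 2).
s = (0, 1, 0)^T — this equals column 2 of H (binary 010), so error is at position 2.
Correct: flip bit 2 of r = 1000110 to get c = 1100110.


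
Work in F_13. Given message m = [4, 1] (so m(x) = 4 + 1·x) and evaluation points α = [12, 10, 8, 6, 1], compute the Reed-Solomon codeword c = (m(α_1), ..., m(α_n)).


c = [3, 1, 12, 10, 5]

Message polynomial: m(x) = 4 + 1·x (mod 13).
For each evaluation point α_i, compute m(α_i) mod 13:
  α_1 = 12: Horner steps 1 → 3, so m(12) = 3.
  α_2 = 10: Horner steps 1 → 1, so m(10) = 1.
  α_3 = 8: Horner steps 1 → 12, so m(8) = 12.
  α_4 = 6: Horner steps 1 → 10, so m(6) = 10.
  α_5 = 1: Horner steps 1 → 5, so m(1) = 5.
Codeword c = [3, 1, 12, 10, 5] ∈ F_13^5.


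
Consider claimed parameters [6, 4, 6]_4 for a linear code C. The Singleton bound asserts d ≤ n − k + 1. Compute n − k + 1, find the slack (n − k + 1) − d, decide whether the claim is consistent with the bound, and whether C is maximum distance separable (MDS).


Singleton RHS = n − k + 1 = 3, slack = -3, bound violated (no such code; not MDS).

Singleton bound: d ≤ n − k + 1.
Here n = 6, k = 4, so n − k + 1 = 3.
Given d = 6, check d ≤ 3: NO.
Slack = (n − k + 1) − d = -3.
The slack is negative: d = 6 exceeds n − k + 1 = 3 by 3, so the Singleton bound is violated and no linear [6, 4, 6]_4 code can exist. In particular it is not MDS (MDS requires d = n − k + 1 exactly).
Description: the claimed parameters are [6, 4, 6]_4; such a code would be impossible (violates the Singleton bound).


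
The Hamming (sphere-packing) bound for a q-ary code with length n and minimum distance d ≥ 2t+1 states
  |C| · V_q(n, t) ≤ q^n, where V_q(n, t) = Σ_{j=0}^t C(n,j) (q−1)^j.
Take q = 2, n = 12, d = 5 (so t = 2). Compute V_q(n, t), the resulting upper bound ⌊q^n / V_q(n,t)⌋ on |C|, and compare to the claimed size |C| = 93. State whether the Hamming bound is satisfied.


V_q(n, t) = 79, q^n = 4096, Hamming bound = 51, |C| = 93 > bound (violated).

Step 1: Compute V_q(n, t) = Σ_{j=0}^2 C(n, j) (q−1)^j.
  j = 0: C(12,0)·(1)^0 = 1·1 = 1.
  j = 1: C(12,1)·(1)^1 = 12·1 = 12.
  j = 2: C(12,2)·(1)^2 = 66·1 = 66.
  V_q(n, t) = 1 + 12 + 66 = 79.
Step 2: q^n = 2^12 = 4096.
Step 3: Hamming bound ⌊q^n / V_q(n,t)⌋ = ⌊4096/79⌋ = 51.
Step 4: Compare |C| = 93 to 51: violated.
The claimed |C| lies above the Hamming bound, so no 2-ary code of length 12 with d ≥ 5 can have 93 codewords.


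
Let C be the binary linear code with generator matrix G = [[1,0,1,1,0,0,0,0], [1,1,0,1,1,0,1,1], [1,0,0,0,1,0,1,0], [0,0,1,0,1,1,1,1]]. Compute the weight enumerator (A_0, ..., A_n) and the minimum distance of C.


Weight distribution: A_0 = 1, A_2 = 1, A_3 = 4, A_4 = 3, A_5 = 4, A_6 = 3. Minimum distance d = 2.

Enumerate all 2^4 = 16 messages m ∈ F_2^4.
For each, compute codeword c = mG in F_2^8, then tally its weight.
  m = 0000 → c = 00000000, weight = 0.
  m = 1000 → c = 10110000, weight = 3.
  m = 0100 → c = 11011011, weight = 6.
  m = 1100 → c = 01101011, weight = 5.
  m = 0010 → c = 10001010, weight = 3.
  m = 1010 → c = 00111010, weight = 4.
  m = 0110 → c = 01010001, weight = 3.
  m = 1110 → c = 11100001, weight = 4.
  m = 0001 → c = 00101111, weight = 5.
  m = 1001 → c = 10011111, weight = 6.
  m = 0101 → c = 11110100, weight = 5.
  m = 1101 → c = 01000100, weight = 2.
  m = 0011 → c = 10100101, weight = 4.
  m = 1011 → c = 00010101, weight = 3.
  m = 0111 → c = 01111110, weight = 6.
  m = 1111 → c = 11001110, weight = 5.
Tally weights:
  weight 0: 1 codewords.
  weight 2: 1 codewords.
  weight 3: 4 codewords.
  weight 4: 3 codewords.
  weight 5: 4 codewords.
  weight 6: 3 codewords.
Minimum distance d = smallest w > 0 with A_w > 0 = 2.
Sanity: Σ A_w = 16 = 2^4 = 16 ✓.


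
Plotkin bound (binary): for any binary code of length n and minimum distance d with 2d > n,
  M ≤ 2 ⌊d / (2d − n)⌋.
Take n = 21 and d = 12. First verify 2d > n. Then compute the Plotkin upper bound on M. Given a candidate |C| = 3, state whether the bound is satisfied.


Plotkin bound M ≤ 8; given |C| = 3 ≤ bound (satisfied).

Check applicability: 2d = 24, n = 21.
2d − n = 3 > 0, so Plotkin applies.
Compute d/(2d−n) = 12/3 ≈ 4.0000.
⌊d/(2d−n)⌋ = 4.
Plotkin bound: M ≤ 2·4 = 8.
Given |C| = 3, check: satisfied.
This |C| is below the Plotkin bound.


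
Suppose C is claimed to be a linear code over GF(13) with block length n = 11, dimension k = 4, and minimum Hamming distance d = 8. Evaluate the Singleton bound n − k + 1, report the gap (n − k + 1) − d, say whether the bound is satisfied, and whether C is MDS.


Singleton RHS = n − k + 1 = 8, slack = 0, bound satisfied, MDS.

Singleton bound: d ≤ n − k + 1.
Here n = 11, k = 4, so n − k + 1 = 8.
Given d = 8, check d ≤ 8: YES.
Slack = (n − k + 1) − d = 0.
The code is MDS (slack = 0).
Description: the claimed parameters are [11, 4, 8]_13; such a code would be MDS (meets Singleton bound).


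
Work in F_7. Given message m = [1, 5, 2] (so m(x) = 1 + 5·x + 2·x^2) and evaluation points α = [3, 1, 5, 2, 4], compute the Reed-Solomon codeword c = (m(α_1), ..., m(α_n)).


c = [6, 1, 6, 5, 4]

Message polynomial: m(x) = 1 + 5·x + 2·x^2 (mod 7).
For each evaluation point α_i, compute m(α_i) mod 7:
  α_1 = 3: Horner steps 2 → 4 → 6, so m(3) = 6.
  α_2 = 1: Horner steps 2 → 0 → 1, so m(1) = 1.
  α_3 = 5: Horner steps 2 → 1 → 6, so m(5) = 6.
  α_4 = 2: Horner steps 2 → 2 → 5, so m(2) = 5.
  α_5 = 4: Horner steps 2 → 6 → 4, so m(4) = 4.
Codeword c = [6, 1, 6, 5, 4] ∈ F_7^5.


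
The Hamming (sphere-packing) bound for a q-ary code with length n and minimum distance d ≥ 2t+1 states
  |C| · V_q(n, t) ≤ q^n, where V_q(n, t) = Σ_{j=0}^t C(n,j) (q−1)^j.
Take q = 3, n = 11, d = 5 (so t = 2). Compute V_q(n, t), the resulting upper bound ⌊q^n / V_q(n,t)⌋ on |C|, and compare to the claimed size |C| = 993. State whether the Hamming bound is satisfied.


V_q(n, t) = 243, q^n = 177147, Hamming bound = 729, |C| = 993 > bound (violated).

Step 1: Compute V_q(n, t) = Σ_{j=0}^2 C(n, j) (q−1)^j.
  j = 0: C(11,0)·(2)^0 = 1·1 = 1.
  j = 1: C(11,1)·(2)^1 = 11·2 = 22.
  j = 2: C(11,2)·(2)^2 = 55·4 = 220.
  V_q(n, t) = 1 + 22 + 220 = 243.
Step 2: q^n = 3^11 = 177147.
Step 3: Hamming bound ⌊q^n / V_q(n,t)⌋ = ⌊177147/243⌋ = 729.
Step 4: Compare |C| = 993 to 729: violated.
The claimed |C| lies above the Hamming bound, so no 3-ary code of length 11 with d ≥ 5 can have 993 codewords.


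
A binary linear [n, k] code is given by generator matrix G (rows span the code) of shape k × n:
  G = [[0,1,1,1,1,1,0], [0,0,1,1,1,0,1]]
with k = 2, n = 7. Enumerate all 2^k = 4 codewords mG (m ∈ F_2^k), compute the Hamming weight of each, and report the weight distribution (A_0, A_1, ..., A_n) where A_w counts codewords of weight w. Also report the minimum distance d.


Weight distribution: A_0 = 1, A_3 = 1, A_4 = 1, A_5 = 1. Minimum distance d = 3.

Enumerate all 2^2 = 4 messages m ∈ F_2^2.
For each, compute codeword c = mG in F_2^7, then tally its weight.
  m = 00 → c = 0000000, weight = 0.
  m = 10 → c = 0111110, weight = 5.
  m = 01 → c = 0011101, weight = 4.
  m = 11 → c = 0100011, weight = 3.
Tally weights:
  weight 0: 1 codewords.
  weight 3: 1 codewords.
  weight 4: 1 codewords.
  weight 5: 1 codewords.
Minimum distance d = smallest w > 0 with A_w > 0 = 3.
Sanity: Σ A_w = 4 = 2^2 = 4 ✓.


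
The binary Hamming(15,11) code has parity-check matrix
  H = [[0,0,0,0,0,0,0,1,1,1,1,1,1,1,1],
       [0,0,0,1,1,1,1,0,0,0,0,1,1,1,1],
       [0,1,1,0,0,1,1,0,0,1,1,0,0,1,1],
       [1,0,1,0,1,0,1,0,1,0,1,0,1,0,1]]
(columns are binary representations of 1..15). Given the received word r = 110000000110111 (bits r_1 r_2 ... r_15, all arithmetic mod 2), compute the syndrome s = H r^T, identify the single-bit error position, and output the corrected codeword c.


s = (1, 1, 1, 0)^T, error position = 14, corrected codeword c = 110000000110101

Compute s = H r^T mod 2 one row at a time:
  s_1 = 0 + 0 + 1 + 1 + 0 + 1 + 1 + 1 = 5 ≡ 1 (mod 2).
  s_2 = 0 + 0 + 0 + 0 + 0 + 1 + 1 + 1 = 3 ≡ 1 (mod 2).
  s_3 = 1 + 0 + 0 + 0 + 1 + 1 + 1 + 1 = 5 ≡ 1 (mod 2).
  s_4 = 1 + 0 + 0 + 0 + 0 + 1 + 1 + 1 = 4 ≡ 0 (mod 2).
s = (1, 1, 1, 0)^T — this equals column 14 of H (binary 1110), so error is at position 14.
Correct: flip bit 14 of r = 110000000110111 to get c = 110000000110101.


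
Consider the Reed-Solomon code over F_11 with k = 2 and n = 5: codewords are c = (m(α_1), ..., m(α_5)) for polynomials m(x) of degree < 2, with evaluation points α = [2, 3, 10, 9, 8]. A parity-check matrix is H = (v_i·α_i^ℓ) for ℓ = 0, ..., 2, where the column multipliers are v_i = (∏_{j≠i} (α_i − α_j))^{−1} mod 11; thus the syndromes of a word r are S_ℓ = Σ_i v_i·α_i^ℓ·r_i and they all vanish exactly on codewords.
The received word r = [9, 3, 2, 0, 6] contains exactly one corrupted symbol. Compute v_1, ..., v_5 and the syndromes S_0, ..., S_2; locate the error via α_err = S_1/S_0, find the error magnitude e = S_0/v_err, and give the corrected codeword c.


S = (4, 7, 4), error at position 3, error magnitude e = 8, c = [9, 3, 5, 0, 6].

Step 1: column multipliers v_i = (∏_{j≠i}(α_i − α_j))^{−1} mod 11.
  i = 1 (α = 2): (2−3)(2−10)(2−9)(2−8) = (−1)·(−8)·(−7)·(−6) = 336 ≡ 6, so v_1 = 6^{−1} = 2 (mod 11).
  i = 2 (α = 3): (3−2)(3−10)(3−9)(3−8) = 1·(−7)·(−6)·(−5) = −210 ≡ 10, so v_2 = 10^{−1} = 10 (mod 11).
  i = 3 (α = 10): (10−2)(10−3)(10−9)(10−8) = 8·7·1·2 = 112 ≡ 2, so v_3 = 2^{−1} = 6 (mod 11).
  i = 4 (α = 9): (9−2)(9−3)(9−10)(9−8) = 7·6·(−1)·1 = −42 ≡ 2, so v_4 = 2^{−1} = 6 (mod 11).
  i = 5 (α = 8): (8−2)(8−3)(8−10)(8−9) = 6·5·(−2)·(−1) = 60 ≡ 5, so v_5 = 5^{−1} = 9 (mod 11).
  v = [2, 10, 6, 6, 9].
Step 2: syndromes of r = [9, 3, 2, 0, 6] (all sums mod 11).
  S_0 = Σ v_i r_i = 2·9 + 10·3 + 6·2 + 6·0 + 9·6 = 114 ≡ 4.
  S_1 = Σ v_i α_i r_i = 2·2·9 + 10·3·3 + 6·10·2 + 6·9·0 + 9·8·6 = 678 ≡ 7.
  α_i^2 mod 11 = [4, 9, 1, 4, 9].
  S_2 = Σ v_i α_i^2 r_i = 2·4·9 + 10·9·3 + 6·1·2 + 6·4·0 + 9·9·6 = 840 ≡ 4.
  S = (4, 7, 4) ≠ 0, so r is not a codeword (an error is present).
Step 3: locate the error. For a single error e at position i, S_ℓ = v_i·e·α_i^ℓ, so α_err = S_1/S_0.
  S_0^{−1} = 4^{−1} = 3 (mod 11), so α_err = 7·3 = 21 ≡ 10 = α_3. Error position i = 3.
  Consistency check: S_2/S_1 = 4·8 = 32 ≡ 10 = α_err ✓ (single-error assumption holds).
Step 4: error magnitude e = S_0/v_3 = S_0·∏_{j≠3}(α_3 − α_j) = 4·2 = 8 ≡ 8 (mod 11).
Step 5: correct position 3: c_3 = r_3 − e = 2 − 8 ≡ 5 (mod 11). Hence c = [9, 3, 5, 0, 6].
  Check: interpolating c through the α_i gives m(x) = 10 + 5·x (degree < 2) with m(α_i) = c_i for every i, so c is indeed a codeword.


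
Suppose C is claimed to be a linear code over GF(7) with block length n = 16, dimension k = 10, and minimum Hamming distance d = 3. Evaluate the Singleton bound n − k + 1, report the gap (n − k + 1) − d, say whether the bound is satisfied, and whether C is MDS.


Singleton RHS = n − k + 1 = 7, slack = 4, bound satisfied, not MDS.

Singleton bound: d ≤ n − k + 1.
Here n = 16, k = 10, so n − k + 1 = 7.
Given d = 3, check d ≤ 7: YES.
Slack = (n − k + 1) − d = 4.
The code is NOT MDS (slack = 4 > 0).
Description: the claimed parameters are [16, 10, 3]_7; such a code would be non-MDS.


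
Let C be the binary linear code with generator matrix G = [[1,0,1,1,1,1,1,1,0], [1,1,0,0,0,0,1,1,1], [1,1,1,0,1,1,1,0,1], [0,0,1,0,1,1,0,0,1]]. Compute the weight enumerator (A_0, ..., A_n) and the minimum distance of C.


Weight distribution: A_0 = 1, A_2 = 2, A_3 = 2, A_4 = 3, A_5 = 2, A_6 = 2, A_7 = 4. Minimum distance d = 2.

Enumerate all 2^4 = 16 messages m ∈ F_2^4.
For each, compute codeword c = mG in F_2^9, then tally its weight.
  m = 0000 → c = 000000000, weight = 0.
  m = 1000 → c = 101111110, weight = 7.
  m = 0100 → c = 110000111, weight = 5.
  m = 1100 → c = 011111001, weight = 6.
  m = 0010 → c = 111011101, weight = 7.
  m = 1010 → c = 010100011, weight = 4.
  m = 0110 → c = 001011010, weight = 4.
  m = 1110 → c = 100100100, weight = 3.
  m = 0001 → c = 001011001, weight = 4.
  m = 1001 → c = 100100111, weight = 5.
  m = 0101 → c = 111011110, weight = 7.
  m = 1101 → c = 010100000, weight = 2.
  m = 0011 → c = 110000100, weight = 3.
  m = 1011 → c = 011111010, weight = 6.
  m = 0111 → c = 000000011, weight = 2.
  m = 1111 → c = 101111101, weight = 7.
Tally weights:
  weight 0: 1 codewords.
  weight 2: 2 codewords.
  weight 3: 2 codewords.
  weight 4: 3 codewords.
  weight 5: 2 codewords.
  weight 6: 2 codewords.
  weight 7: 4 codewords.
Minimum distance d = smallest w > 0 with A_w > 0 = 2.
Sanity: Σ A_w = 16 = 2^4 = 16 ✓.


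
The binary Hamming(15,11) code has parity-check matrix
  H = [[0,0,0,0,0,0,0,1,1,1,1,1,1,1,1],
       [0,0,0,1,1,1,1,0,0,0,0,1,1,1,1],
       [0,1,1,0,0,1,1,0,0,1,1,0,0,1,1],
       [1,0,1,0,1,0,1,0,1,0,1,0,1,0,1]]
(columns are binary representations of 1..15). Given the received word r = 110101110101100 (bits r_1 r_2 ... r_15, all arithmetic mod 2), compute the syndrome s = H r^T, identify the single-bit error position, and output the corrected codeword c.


s = (0, 1, 0, 1)^T, error position = 5, corrected codeword c = 110111110101100

Compute s = H r^T mod 2 one row at a time:
  s_1 = 1 + 0 + 1 + 0 + 1 + 1 + 0 + 0 = 4 ≡ 0 (mod 2).
  s_2 = 1 + 0 + 1 + 1 + 1 + 1 + 0 + 0 = 5 ≡ 1 (mod 2).
  s_3 = 1 + 0 + 1 + 1 + 1 + 0 + 0 + 0 = 4 ≡ 0 (mod 2).
  s_4 = 1 + 0 + 0 + 1 + 0 + 0 + 1 + 0 = 3 ≡ 1 (mod 2).
s = (0, 1, 0, 1)^T — this equals column 5 of H (binary 0101), so error is at position 5.
Correct: flip bit 5 of r = 110101110101100 to get c = 110111110101100.


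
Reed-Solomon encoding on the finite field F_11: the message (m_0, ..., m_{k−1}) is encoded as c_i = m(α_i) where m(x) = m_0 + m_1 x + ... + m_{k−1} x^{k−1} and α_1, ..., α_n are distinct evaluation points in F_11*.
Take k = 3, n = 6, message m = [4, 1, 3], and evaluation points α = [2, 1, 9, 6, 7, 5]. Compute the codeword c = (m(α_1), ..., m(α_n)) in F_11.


c = [7, 8, 3, 8, 4, 7]

Message polynomial: m(x) = 4 + 1·x + 3·x^2 (mod 11).
For each evaluation point α_i, compute m(α_i) mod 11:
  α_1 = 2: Horner steps 3 → 7 → 7, so m(2) = 7.
  α_2 = 1: Horner steps 3 → 4 → 8, so m(1) = 8.
  α_3 = 9: Horner steps 3 → 6 → 3, so m(9) = 3.
  α_4 = 6: Horner steps 3 → 8 → 8, so m(6) = 8.
  α_5 = 7: Horner steps 3 → 0 → 4, so m(7) = 4.
  α_6 = 5: Horner steps 3 → 5 → 7, so m(5) = 7.
Codeword c = [7, 8, 3, 8, 4, 7] ∈ F_11^6.


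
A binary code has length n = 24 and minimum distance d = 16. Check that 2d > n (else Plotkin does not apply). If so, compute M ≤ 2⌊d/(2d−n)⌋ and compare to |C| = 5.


Plotkin bound M ≤ 4; given |C| = 5 > bound (violated).

Check applicability: 2d = 32, n = 24.
2d − n = 8 > 0, so Plotkin applies.
Compute d/(2d−n) = 16/8 ≈ 2.0000.
⌊d/(2d−n)⌋ = 2.
Plotkin bound: M ≤ 2·2 = 4.
Given |C| = 5, check: VIOLATED.
This |C| is above the Plotkin bound, so no binary code with n = 24, d = 16 and 5 codewords exists.


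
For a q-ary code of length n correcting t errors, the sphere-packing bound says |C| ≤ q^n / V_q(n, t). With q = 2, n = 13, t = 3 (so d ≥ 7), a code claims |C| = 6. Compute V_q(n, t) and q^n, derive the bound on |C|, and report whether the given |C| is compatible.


V_q(n, t) = 378, q^n = 8192, Hamming bound = 21, |C| = 6 ≤ bound (satisfied).

Step 1: Compute V_q(n, t) = Σ_{j=0}^3 C(n, j) (q−1)^j.
  j = 0: C(13,0)·(1)^0 = 1·1 = 1.
  j = 1: C(13,1)·(1)^1 = 13·1 = 13.
  j = 2: C(13,2)·(1)^2 = 78·1 = 78.
  j = 3: C(13,3)·(1)^3 = 286·1 = 286.
  V_q(n, t) = 1 + 13 + 78 + 286 = 378.
Step 2: q^n = 2^13 = 8192.
Step 3: Hamming bound ⌊q^n / V_q(n,t)⌋ = ⌊8192/378⌋ = 21.
Step 4: Compare |C| = 6 to 21: satisfied.
The claimed |C| lies below the Hamming bound.


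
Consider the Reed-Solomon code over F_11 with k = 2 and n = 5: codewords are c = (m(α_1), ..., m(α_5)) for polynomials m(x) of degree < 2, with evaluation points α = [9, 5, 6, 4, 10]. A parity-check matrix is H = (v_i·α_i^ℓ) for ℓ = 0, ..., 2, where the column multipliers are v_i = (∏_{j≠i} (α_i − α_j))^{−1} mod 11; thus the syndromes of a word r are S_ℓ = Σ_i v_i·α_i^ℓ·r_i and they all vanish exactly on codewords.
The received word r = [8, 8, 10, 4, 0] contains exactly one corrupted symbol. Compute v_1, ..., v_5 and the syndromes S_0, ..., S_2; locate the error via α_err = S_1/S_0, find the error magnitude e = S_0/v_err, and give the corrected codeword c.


S = (6, 8, 7), error at position 2, error magnitude e = 1, c = [8, 7, 10, 4, 0].

Step 1: column multipliers v_i = (∏_{j≠i}(α_i − α_j))^{−1} mod 11.
  i = 1 (α = 9): (9−5)(9−6)(9−4)(9−10) = 4·3·5·(−1) = −60 ≡ 6, so v_1 = 6^{−1} = 2 (mod 11).
  i = 2 (α = 5): (5−9)(5−6)(5−4)(5−10) = (−4)·(−1)·1·(−5) = −20 ≡ 2, so v_2 = 2^{−1} = 6 (mod 11).
  i = 3 (α = 6): (6−9)(6−5)(6−4)(6−10) = (−3)·1·2·(−4) = 24 ≡ 2, so v_3 = 2^{−1} = 6 (mod 11).
  i = 4 (α = 4): (4−9)(4−5)(4−6)(4−10) = (−5)·(−1)·(−2)·(−6) = 60 ≡ 5, so v_4 = 5^{−1} = 9 (mod 11).
  i = 5 (α = 10): (10−9)(10−5)(10−6)(10−4) = 1·5·4·6 = 120 ≡ 10, so v_5 = 10^{−1} = 10 (mod 11).
  v = [2, 6, 6, 9, 10].
Step 2: syndromes of r = [8, 8, 10, 4, 0] (all sums mod 11).
  S_0 = Σ v_i r_i = 2·8 + 6·8 + 6·10 + 9·4 + 10·0 = 160 ≡ 6.
  S_1 = Σ v_i α_i r_i = 2·9·8 + 6·5·8 + 6·6·10 + 9·4·4 + 10·10·0 = 888 ≡ 8.
  α_i^2 mod 11 = [4, 3, 3, 5, 1].
  S_2 = Σ v_i α_i^2 r_i = 2·4·8 + 6·3·8 + 6·3·10 + 9·5·4 + 10·1·0 = 568 ≡ 7.
  S = (6, 8, 7) ≠ 0, so r is not a codeword (an error is present).
Step 3: locate the error. For a single error e at position i, S_ℓ = v_i·e·α_i^ℓ, so α_err = S_1/S_0.
  S_0^{−1} = 6^{−1} = 2 (mod 11), so α_err = 8·2 = 16 ≡ 5 = α_2. Error position i = 2.
  Consistency check: S_2/S_1 = 7·7 = 49 ≡ 5 = α_err ✓ (single-error assumption holds).
Step 4: error magnitude e = S_0/v_2 = S_0·∏_{j≠2}(α_2 − α_j) = 6·2 = 12 ≡ 1 (mod 11).
Step 5: correct position 2: c_2 = r_2 − e = 8 − 1 ≡ 7 (mod 11). Hence c = [8, 7, 10, 4, 0].
  Check: interpolating c through the α_i gives m(x) = 3 + 3·x (degree < 2) with m(α_i) = c_i for every i, so c is indeed a codeword.


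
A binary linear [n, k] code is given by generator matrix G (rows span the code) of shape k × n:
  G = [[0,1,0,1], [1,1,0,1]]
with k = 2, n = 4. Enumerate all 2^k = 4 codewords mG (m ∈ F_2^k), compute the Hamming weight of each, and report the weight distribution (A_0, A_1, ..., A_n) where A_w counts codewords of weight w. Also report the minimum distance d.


Weight distribution: A_0 = 1, A_1 = 1, A_2 = 1, A_3 = 1. Minimum distance d = 1.

Enumerate all 2^2 = 4 messages m ∈ F_2^2.
For each, compute codeword c = mG in F_2^4, then tally its weight.
  m = 00 → c = 0000, weight = 0.
  m = 10 → c = 0101, weight = 2.
  m = 01 → c = 1101, weight = 3.
  m = 11 → c = 1000, weight = 1.
Tally weights:
  weight 0: 1 codewords.
  weight 1: 1 codewords.
  weight 2: 1 codewords.
  weight 3: 1 codewords.
Minimum distance d = smallest w > 0 with A_w > 0 = 1.
Sanity: Σ A_w = 4 = 2^2 = 4 ✓.


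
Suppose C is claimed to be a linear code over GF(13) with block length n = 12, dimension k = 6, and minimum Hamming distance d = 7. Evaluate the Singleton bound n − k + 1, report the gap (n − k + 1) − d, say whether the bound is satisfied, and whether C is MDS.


Singleton RHS = n − k + 1 = 7, slack = 0, bound satisfied, MDS.

Singleton bound: d ≤ n − k + 1.
Here n = 12, k = 6, so n − k + 1 = 7.
Given d = 7, check d ≤ 7: YES.
Slack = (n − k + 1) − d = 0.
The code is MDS (slack = 0).
Description: the claimed parameters are [12, 6, 7]_13; such a code would be MDS (meets Singleton bound).


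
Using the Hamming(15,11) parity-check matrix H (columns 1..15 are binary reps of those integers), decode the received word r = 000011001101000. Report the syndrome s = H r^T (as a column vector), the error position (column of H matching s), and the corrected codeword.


s = (1, 1, 0, 0)^T, error position = 12, corrected codeword c = 000011001100000

Compute s = H r^T mod 2 one row at a time:
  s_1 = 0 + 1 + 1 + 0 + 1 + 0 + 0 + 0 = 3 ≡ 1 (mod 2).
  s_2 = 0 + 1 + 1 + 0 + 1 + 0 + 0 + 0 = 3 ≡ 1 (mod 2).
  s_3 = 0 + 0 + 1 + 0 + 1 + 0 + 0 + 0 = 2 ≡ 0 (mod 2).
  s_4 = 0 + 0 + 1 + 0 + 1 + 0 + 0 + 0 = 2 ≡ 0 (mod 2).
s = (1, 1, 0, 0)^T — this equals column 12 of H (binary 1100), so error is at position 12.
Correct: flip bit 12 of r = 000011001101000 to get c = 000011001100000.


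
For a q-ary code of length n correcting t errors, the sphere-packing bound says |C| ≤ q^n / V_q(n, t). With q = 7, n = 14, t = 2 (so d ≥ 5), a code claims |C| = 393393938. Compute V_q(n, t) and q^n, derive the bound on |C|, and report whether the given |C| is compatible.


V_q(n, t) = 3361, q^n = 678223072849, Hamming bound = 201792047, |C| = 393393938 > bound (violated).

Step 1: Compute V_q(n, t) = Σ_{j=0}^2 C(n, j) (q−1)^j.
  j = 0: C(14,0)·(6)^0 = 1·1 = 1.
  j = 1: C(14,1)·(6)^1 = 14·6 = 84.
  j = 2: C(14,2)·(6)^2 = 91·36 = 3276.
  V_q(n, t) = 1 + 84 + 3276 = 3361.
Step 2: q^n = 7^14 = 678223072849.
Step 3: Hamming bound ⌊q^n / V_q(n,t)⌋ = ⌊678223072849/3361⌋ = 201792047.
Step 4: Compare |C| = 393393938 to 201792047: violated.
The claimed |C| lies above the Hamming bound, so no 7-ary code of length 14 with d ≥ 5 can have 393393938 codewords.


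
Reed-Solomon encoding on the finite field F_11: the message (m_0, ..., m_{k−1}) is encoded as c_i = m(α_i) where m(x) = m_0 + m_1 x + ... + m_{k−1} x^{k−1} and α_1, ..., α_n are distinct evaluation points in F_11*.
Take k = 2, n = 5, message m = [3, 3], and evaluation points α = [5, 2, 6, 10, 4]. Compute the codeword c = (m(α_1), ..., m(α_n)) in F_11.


c = [7, 9, 10, 0, 4]

Message polynomial: m(x) = 3 + 3·x (mod 11).
For each evaluation point α_i, compute m(α_i) mod 11:
  α_1 = 5: Horner steps 3 → 7, so m(5) = 7.
  α_2 = 2: Horner steps 3 → 9, so m(2) = 9.
  α_3 = 6: Horner steps 3 → 10, so m(6) = 10.
  α_4 = 10: Horner steps 3 → 0, so m(10) = 0.
  α_5 = 4: Horner steps 3 → 4, so m(4) = 4.
Codeword c = [7, 9, 10, 0, 4] ∈ F_11^5.


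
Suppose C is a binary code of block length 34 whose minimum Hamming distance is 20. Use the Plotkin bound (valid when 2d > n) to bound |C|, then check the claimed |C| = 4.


Plotkin bound M ≤ 6; given |C| = 4 ≤ bound (satisfied).

Check applicability: 2d = 40, n = 34.
2d − n = 6 > 0, so Plotkin applies.
Compute d/(2d−n) = 20/6 ≈ 3.3333.
⌊d/(2d−n)⌋ = 3.
Plotkin bound: M ≤ 2·3 = 6.
Given |C| = 4, check: satisfied.
This |C| is below the Plotkin bound.


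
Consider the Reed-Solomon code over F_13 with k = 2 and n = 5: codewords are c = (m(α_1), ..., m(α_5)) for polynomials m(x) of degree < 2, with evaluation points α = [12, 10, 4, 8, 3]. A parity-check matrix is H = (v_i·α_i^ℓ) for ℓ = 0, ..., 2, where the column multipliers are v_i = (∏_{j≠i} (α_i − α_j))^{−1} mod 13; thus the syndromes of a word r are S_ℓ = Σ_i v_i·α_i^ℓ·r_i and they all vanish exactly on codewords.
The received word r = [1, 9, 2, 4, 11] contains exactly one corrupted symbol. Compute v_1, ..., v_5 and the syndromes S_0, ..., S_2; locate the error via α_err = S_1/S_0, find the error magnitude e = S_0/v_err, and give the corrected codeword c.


S = (7, 2, 8), error at position 3, error magnitude e = 8, c = [1, 9, 7, 4, 11].

Step 1: column multipliers v_i = (∏_{j≠i}(α_i − α_j))^{−1} mod 13.
  i = 1 (α = 12): (12−10)(12−4)(12−8)(12−3) = 2·8·4·9 = 576 ≡ 4, so v_1 = 4^{−1} = 10 (mod 13).
  i = 2 (α = 10): (10−12)(10−4)(10−8)(10−3) = (−2)·6·2·7 = −168 ≡ 1, so v_2 = 1^{−1} = 1 (mod 13).
  i = 3 (α = 4): (4−12)(4−10)(4−8)(4−3) = (−8)·(−6)·(−4)·1 = −192 ≡ 3, so v_3 = 3^{−1} = 9 (mod 13).
  i = 4 (α = 8): (8−12)(8−10)(8−4)(8−3) = (−4)·(−2)·4·5 = 160 ≡ 4, so v_4 = 4^{−1} = 10 (mod 13).
  i = 5 (α = 3): (3−12)(3−10)(3−4)(3−8) = (−9)·(−7)·(−1)·(−5) = 315 ≡ 3, so v_5 = 3^{−1} = 9 (mod 13).
  v = [10, 1, 9, 10, 9].
Step 2: syndromes of r = [1, 9, 2, 4, 11] (all sums mod 13).
  S_0 = Σ v_i r_i = 10·1 + 1·9 + 9·2 + 10·4 + 9·11 = 176 ≡ 7.
  S_1 = Σ v_i α_i r_i = 10·12·1 + 1·10·9 + 9·4·2 + 10·8·4 + 9·3·11 = 899 ≡ 2.
  α_i^2 mod 13 = [1, 9, 3, 12, 9].
  S_2 = Σ v_i α_i^2 r_i = 10·1·1 + 1·9·9 + 9·3·2 + 10·12·4 + 9·9·11 = 1516 ≡ 8.
  S = (7, 2, 8) ≠ 0, so r is not a codeword (an error is present).
Step 3: locate the error. For a single error e at position i, S_ℓ = v_i·e·α_i^ℓ, so α_err = S_1/S_0.
  S_0^{−1} = 7^{−1} = 2 (mod 13), so α_err = 2·2 = 4 ≡ 4 = α_3. Error position i = 3.
  Consistency check: S_2/S_1 = 8·7 = 56 ≡ 4 = α_err ✓ (single-error assumption holds).
Step 4: error magnitude e = S_0/v_3 = S_0·∏_{j≠3}(α_3 − α_j) = 7·3 = 21 ≡ 8 (mod 13).
Step 5: correct position 3: c_3 = r_3 − e = 2 − 8 ≡ 7 (mod 13). Hence c = [1, 9, 7, 4, 11].
  Check: interpolating c through the α_i gives m(x) = 10 + 9·x (degree < 2) with m(α_i) = c_i for every i, so c is indeed a codeword.


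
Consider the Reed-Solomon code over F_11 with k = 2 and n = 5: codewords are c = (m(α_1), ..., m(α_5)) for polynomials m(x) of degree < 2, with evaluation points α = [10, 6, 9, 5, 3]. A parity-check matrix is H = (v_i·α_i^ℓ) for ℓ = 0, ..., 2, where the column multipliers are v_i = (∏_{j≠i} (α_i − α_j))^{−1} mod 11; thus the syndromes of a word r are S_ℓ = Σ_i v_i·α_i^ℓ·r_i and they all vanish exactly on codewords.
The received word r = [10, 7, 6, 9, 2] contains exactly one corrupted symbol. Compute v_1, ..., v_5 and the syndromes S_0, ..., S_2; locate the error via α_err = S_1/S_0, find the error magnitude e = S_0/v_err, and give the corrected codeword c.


S = (1, 9, 4), error at position 3, error magnitude e = 5, c = [10, 7, 1, 9, 2].

Step 1: column multipliers v_i = (∏_{j≠i}(α_i − α_j))^{−1} mod 11.
  i = 1 (α = 10): (10−6)(10−9)(10−5)(10−3) = 4·1·5·7 = 140 ≡ 8, so v_1 = 8^{−1} = 7 (mod 11).
  i = 2 (α = 6): (6−10)(6−9)(6−5)(6−3) = (−4)·(−3)·1·3 = 36 ≡ 3, so v_2 = 3^{−1} = 4 (mod 11).
  i = 3 (α = 9): (9−10)(9−6)(9−5)(9−3) = (−1)·3·4·6 = −72 ≡ 5, so v_3 = 5^{−1} = 9 (mod 11).
  i = 4 (α = 5): (5−10)(5−6)(5−9)(5−3) = (−5)·(−1)·(−4)·2 = −40 ≡ 4, so v_4 = 4^{−1} = 3 (mod 11).
  i = 5 (α = 3): (3−10)(3−6)(3−9)(3−5) = (−7)·(−3)·(−6)·(−2) = 252 ≡ 10, so v_5 = 10^{−1} = 10 (mod 11).
  v = [7, 4, 9, 3, 10].
Step 2: syndromes of r = [10, 7, 6, 9, 2] (all sums mod 11).
  S_0 = Σ v_i r_i = 7·10 + 4·7 + 9·6 + 3·9 + 10·2 = 199 ≡ 1.
  S_1 = Σ v_i α_i r_i = 7·10·10 + 4·6·7 + 9·9·6 + 3·5·9 + 10·3·2 = 1549 ≡ 9.
  α_i^2 mod 11 = [1, 3, 4, 3, 9].
  S_2 = Σ v_i α_i^2 r_i = 7·1·10 + 4·3·7 + 9·4·6 + 3·3·9 + 10·9·2 = 631 ≡ 4.
  S = (1, 9, 4) ≠ 0, so r is not a codeword (an error is present).
Step 3: locate the error. For a single error e at position i, S_ℓ = v_i·e·α_i^ℓ, so α_err = S_1/S_0.
  S_0^{−1} = 1^{−1} = 1 (mod 11), so α_err = 9·1 = 9 ≡ 9 = α_3. Error position i = 3.
  Consistency check: S_2/S_1 = 4·5 = 20 ≡ 9 = α_err ✓ (single-error assumption holds).
Step 4: error magnitude e = S_0/v_3 = S_0·∏_{j≠3}(α_3 − α_j) = 1·5 = 5 ≡ 5 (mod 11).
Step 5: correct position 3: c_3 = r_3 − e = 6 − 5 ≡ 1 (mod 11). Hence c = [10, 7, 1, 9, 2].
  Check: interpolating c through the α_i gives m(x) = 8 + 9·x (degree < 2) with m(α_i) = c_i for every i, so c is indeed a codeword.


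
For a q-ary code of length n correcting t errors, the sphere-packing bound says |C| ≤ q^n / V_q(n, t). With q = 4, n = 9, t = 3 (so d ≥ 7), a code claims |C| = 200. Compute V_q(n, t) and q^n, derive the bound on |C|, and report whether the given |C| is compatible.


V_q(n, t) = 2620, q^n = 262144, Hamming bound = 100, |C| = 200 > bound (violated).

Step 1: Compute V_q(n, t) = Σ_{j=0}^3 C(n, j) (q−1)^j.
  j = 0: C(9,0)·(3)^0 = 1·1 = 1.
  j = 1: C(9,1)·(3)^1 = 9·3 = 27.
  j = 2: C(9,2)·(3)^2 = 36·9 = 324.
  j = 3: C(9,3)·(3)^3 = 84·27 = 2268.
  V_q(n, t) = 1 + 27 + 324 + 2268 = 2620.
Step 2: q^n = 4^9 = 262144.
Step 3: Hamming bound ⌊q^n / V_q(n,t)⌋ = ⌊262144/2620⌋ = 100.
Step 4: Compare |C| = 200 to 100: violated.
The claimed |C| lies above the Hamming bound, so no 4-ary code of length 9 with d ≥ 7 can have 200 codewords.


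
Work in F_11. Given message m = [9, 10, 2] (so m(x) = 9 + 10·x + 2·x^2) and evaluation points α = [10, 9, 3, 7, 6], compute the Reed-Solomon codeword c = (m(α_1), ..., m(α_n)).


c = [1, 8, 2, 1, 9]

Message polynomial: m(x) = 9 + 10·x + 2·x^2 (mod 11).
For each evaluation point α_i, compute m(α_i) mod 11:
  α_1 = 10: Horner steps 2 → 8 → 1, so m(10) = 1.
  α_2 = 9: Horner steps 2 → 6 → 8, so m(9) = 8.
  α_3 = 3: Horner steps 2 → 5 → 2, so m(3) = 2.
  α_4 = 7: Horner steps 2 → 2 → 1, so m(7) = 1.
  α_5 = 6: Horner steps 2 → 0 → 9, so m(6) = 9.
Codeword c = [1, 8, 2, 1, 9] ∈ F_11^5.


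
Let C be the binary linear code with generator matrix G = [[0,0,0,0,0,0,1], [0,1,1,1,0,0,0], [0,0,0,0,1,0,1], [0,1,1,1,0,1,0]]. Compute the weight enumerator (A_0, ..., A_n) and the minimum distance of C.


Weight distribution: A_0 = 1, A_1 = 3, A_2 = 3, A_3 = 2, A_4 = 3, A_5 = 3, A_6 = 1. Minimum distance d = 1.

Enumerate all 2^4 = 16 messages m ∈ F_2^4.
For each, compute codeword c = mG in F_2^7, then tally its weight.
  m = 0000 → c = 0000000, weight = 0.
  m = 1000 → c = 0000001, weight = 1.
  m = 0100 → c = 0111000, weight = 3.
  m = 1100 → c = 0111001, weight = 4.
  m = 0010 → c = 0000101, weight = 2.
  m = 1010 → c = 0000100, weight = 1.
  m = 0110 → c = 0111101, weight = 5.
  m = 1110 → c = 0111100, weight = 4.
  m = 0001 → c = 0111010, weight = 4.
  m = 1001 → c = 0111011, weight = 5.
  m = 0101 → c = 0000010, weight = 1.
  m = 1101 → c = 0000011, weight = 2.
  m = 0011 → c = 0111111, weight = 6.
  m = 1011 → c = 0111110, weight = 5.
  m = 0111 → c = 0000111, weight = 3.
  m = 1111 → c = 0000110, weight = 2.
Tally weights:
  weight 0: 1 codewords.
  weight 1: 3 codewords.
  weight 2: 3 codewords.
  weight 3: 2 codewords.
  weight 4: 3 codewords.
  weight 5: 3 codewords.
  weight 6: 1 codewords.
Minimum distance d = smallest w > 0 with A_w > 0 = 1.
Sanity: Σ A_w = 16 = 2^4 = 16 ✓.


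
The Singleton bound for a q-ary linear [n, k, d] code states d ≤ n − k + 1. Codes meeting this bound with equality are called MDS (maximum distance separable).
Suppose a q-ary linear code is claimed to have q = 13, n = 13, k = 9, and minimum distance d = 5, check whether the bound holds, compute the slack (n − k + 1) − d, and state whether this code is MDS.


Singleton RHS = n − k + 1 = 5, slack = 0, bound satisfied, MDS.

Singleton bound: d ≤ n − k + 1.
Here n = 13, k = 9, so n − k + 1 = 5.
Given d = 5, check d ≤ 5: YES.
Slack = (n − k + 1) − d = 0.
The code is MDS (slack = 0).
Description: the claimed parameters are [13, 9, 5]_13; such a code would be MDS (meets Singleton bound).


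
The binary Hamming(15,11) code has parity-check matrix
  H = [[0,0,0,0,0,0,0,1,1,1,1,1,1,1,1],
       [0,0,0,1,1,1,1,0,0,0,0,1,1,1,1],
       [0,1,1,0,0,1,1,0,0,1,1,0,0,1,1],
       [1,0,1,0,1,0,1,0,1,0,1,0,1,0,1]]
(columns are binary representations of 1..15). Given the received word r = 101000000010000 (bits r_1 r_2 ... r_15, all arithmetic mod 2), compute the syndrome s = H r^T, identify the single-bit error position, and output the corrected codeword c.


s = (1, 0, 0, 1)^T, error position = 9, corrected codeword c = 101000001010000

Compute s = H r^T mod 2 one row at a time:
  s_1 = 0 + 0 + 0 + 1 + 0 + 0 + 0 + 0 = 1 ≡ 1 (mod 2).
  s_2 = 0 + 0 + 0 + 0 + 0 + 0 + 0 + 0 = 0 ≡ 0 (mod 2).
  s_3 = 0 + 1 + 0 + 0 + 0 + 1 + 0 + 0 = 2 ≡ 0 (mod 2).
  s_4 = 1 + 1 + 0 + 0 + 0 + 1 + 0 + 0 = 3 ≡ 1 (mod 2).
s = (1, 0, 0, 1)^T — this equals column 9 of H (binary 1001), so error is at position 9.
Correct: flip bit 9 of r = 101000000010000 to get c = 101000001010000.


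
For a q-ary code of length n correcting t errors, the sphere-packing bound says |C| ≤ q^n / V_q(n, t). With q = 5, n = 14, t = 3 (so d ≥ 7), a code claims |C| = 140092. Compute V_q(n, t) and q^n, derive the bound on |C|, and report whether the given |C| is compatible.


V_q(n, t) = 24809, q^n = 6103515625, Hamming bound = 246020, |C| = 140092 ≤ bound (satisfied).

Step 1: Compute V_q(n, t) = Σ_{j=0}^3 C(n, j) (q−1)^j.
  j = 0: C(14,0)·(4)^0 = 1·1 = 1.
  j = 1: C(14,1)·(4)^1 = 14·4 = 56.
  j = 2: C(14,2)·(4)^2 = 91·16 = 1456.
  j = 3: C(14,3)·(4)^3 = 364·64 = 23296.
  V_q(n, t) = 1 + 56 + 1456 + 23296 = 24809.
Step 2: q^n = 5^14 = 6103515625.
Step 3: Hamming bound ⌊q^n / V_q(n,t)⌋ = ⌊6103515625/24809⌋ = 246020.
Step 4: Compare |C| = 140092 to 246020: satisfied.
The claimed |C| lies below the Hamming bound.


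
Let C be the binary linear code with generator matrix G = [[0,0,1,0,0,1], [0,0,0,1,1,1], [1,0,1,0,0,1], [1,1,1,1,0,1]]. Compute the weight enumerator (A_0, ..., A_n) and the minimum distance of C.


Weight distribution: A_0 = 1, A_1 = 1, A_2 = 2, A_3 = 6, A_4 = 5, A_5 = 1. Minimum distance d = 1.

Enumerate all 2^4 = 16 messages m ∈ F_2^4.
For each, compute codeword c = mG in F_2^6, then tally its weight.
  m = 0000 → c = 000000, weight = 0.
  m = 1000 → c = 001001, weight = 2.
  m = 0100 → c = 000111, weight = 3.
  m = 1100 → c = 001110, weight = 3.
  m = 0010 → c = 101001, weight = 3.
  m = 1010 → c = 100000, weight = 1.
  m = 0110 → c = 101110, weight = 4.
  m = 1110 → c = 100111, weight = 4.
  m = 0001 → c = 111101, weight = 5.
  m = 1001 → c = 110100, weight = 3.
  m = 0101 → c = 111010, weight = 4.
  m = 1101 → c = 110011, weight = 4.
  m = 0011 → c = 010100, weight = 2.
  m = 1011 → c = 011101, weight = 4.
  m = 0111 → c = 010011, weight = 3.
  m = 1111 → c = 011010, weight = 3.
Tally weights:
  weight 0: 1 codewords.
  weight 1: 1 codewords.
  weight 2: 2 codewords.
  weight 3: 6 codewords.
  weight 4: 5 codewords.
  weight 5: 1 codewords.
Minimum distance d = smallest w > 0 with A_w > 0 = 1.
Sanity: Σ A_w = 16 = 2^4 = 16 ✓.


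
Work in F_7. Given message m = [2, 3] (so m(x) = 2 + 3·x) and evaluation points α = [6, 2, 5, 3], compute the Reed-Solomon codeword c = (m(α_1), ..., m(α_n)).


c = [6, 1, 3, 4]

Message polynomial: m(x) = 2 + 3·x (mod 7).
For each evaluation point α_i, compute m(α_i) mod 7:
  α_1 = 6: Horner steps 3 → 6, so m(6) = 6.
  α_2 = 2: Horner steps 3 → 1, so m(2) = 1.
  α_3 = 5: Horner steps 3 → 3, so m(5) = 3.
  α_4 = 3: Horner steps 3 → 4, so m(3) = 4.
Codeword c = [6, 1, 3, 4] ∈ F_7^4.


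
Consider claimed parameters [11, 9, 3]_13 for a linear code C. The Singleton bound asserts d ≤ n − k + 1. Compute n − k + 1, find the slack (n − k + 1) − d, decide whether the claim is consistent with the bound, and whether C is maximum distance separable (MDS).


Singleton RHS = n − k + 1 = 3, slack = 0, bound satisfied, MDS.

Singleton bound: d ≤ n − k + 1.
Here n = 11, k = 9, so n − k + 1 = 3.
Given d = 3, check d ≤ 3: YES.
Slack = (n − k + 1) − d = 0.
The code is MDS (slack = 0).
Description: the claimed parameters are [11, 9, 3]_13; such a code would be MDS (meets Singleton bound).


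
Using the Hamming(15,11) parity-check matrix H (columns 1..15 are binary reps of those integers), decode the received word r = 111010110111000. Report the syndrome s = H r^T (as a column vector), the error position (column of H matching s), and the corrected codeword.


s = (0, 1, 1, 1)^T, error position = 7, corrected codeword c = 111010010111000

Compute s = H r^T mod 2 one row at a time:
  s_1 = 1 + 0 + 1 + 1 + 1 + 0 + 0 + 0 = 4 ≡ 0 (mod 2).
  s_2 = 0 + 1 + 0 + 1 + 1 + 0 + 0 + 0 = 3 ≡ 1 (mod 2).
  s_3 = 1 + 1 + 0 + 1 + 1 + 1 + 0 + 0 = 5 ≡ 1 (mod 2).
  s_4 = 1 + 1 + 1 + 1 + 0 + 1 + 0 + 0 = 5 ≡ 1 (mod 2).
s = (0, 1, 1, 1)^T — this equals column 7 of H (binary 0111), so error is at position 7.
Correct: flip bit 7 of r = 111010110111000 to get c = 111010010111000.


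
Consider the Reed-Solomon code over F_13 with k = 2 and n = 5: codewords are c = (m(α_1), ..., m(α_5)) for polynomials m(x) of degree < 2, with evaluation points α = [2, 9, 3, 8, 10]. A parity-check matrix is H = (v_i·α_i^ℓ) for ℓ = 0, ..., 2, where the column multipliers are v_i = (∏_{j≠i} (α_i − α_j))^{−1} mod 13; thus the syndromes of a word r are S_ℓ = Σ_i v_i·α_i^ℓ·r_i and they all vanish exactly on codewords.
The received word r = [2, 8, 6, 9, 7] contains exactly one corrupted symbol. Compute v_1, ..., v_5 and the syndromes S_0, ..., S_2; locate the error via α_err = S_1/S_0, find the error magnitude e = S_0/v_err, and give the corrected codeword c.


S = (4, 12, 10), error at position 3, error magnitude e = 5, c = [2, 8, 1, 9, 7].

Step 1: column multipliers v_i = (∏_{j≠i}(α_i − α_j))^{−1} mod 13.
  i = 1 (α = 2): (2−9)(2−3)(2−8)(2−10) = (−7)·(−1)·(−6)·(−8) = 336 ≡ 11, so v_1 = 11^{−1} = 6 (mod 13).
  i = 2 (α = 9): (9−2)(9−3)(9−8)(9−10) = 7·6·1·(−1) = −42 ≡ 10, so v_2 = 10^{−1} = 4 (mod 13).
  i = 3 (α = 3): (3−2)(3−9)(3−8)(3−10) = 1·(−6)·(−5)·(−7) = −210 ≡ 11, so v_3 = 11^{−1} = 6 (mod 13).
  i = 4 (α = 8): (8−2)(8−9)(8−3)(8−10) = 6·(−1)·5·(−2) = 60 ≡ 8, so v_4 = 8^{−1} = 5 (mod 13).
  i = 5 (α = 10): (10−2)(10−9)(10−3)(10−8) = 8·1·7·2 = 112 ≡ 8, so v_5 = 8^{−1} = 5 (mod 13).
  v = [6, 4, 6, 5, 5].
Step 2: syndromes of r = [2, 8, 6, 9, 7] (all sums mod 13).
  S_0 = Σ v_i r_i = 6·2 + 4·8 + 6·6 + 5·9 + 5·7 = 160 ≡ 4.
  S_1 = Σ v_i α_i r_i = 6·2·2 + 4·9·8 + 6·3·6 + 5·8·9 + 5·10·7 = 1130 ≡ 12.
  α_i^2 mod 13 = [4, 3, 9, 12, 9].
  S_2 = Σ v_i α_i^2 r_i = 6·4·2 + 4·3·8 + 6·9·6 + 5·12·9 + 5·9·7 = 1323 ≡ 10.
  S = (4, 12, 10) ≠ 0, so r is not a codeword (an error is present).
Step 3: locate the error. For a single error e at position i, S_ℓ = v_i·e·α_i^ℓ, so α_err = S_1/S_0.
  S_0^{−1} = 4^{−1} = 10 (mod 13), so α_err = 12·10 = 120 ≡ 3 = α_3. Error position i = 3.
  Consistency check: S_2/S_1 = 10·12 = 120 ≡ 3 = α_err ✓ (single-error assumption holds).
Step 4: error magnitude e = S_0/v_3 = S_0·∏_{j≠3}(α_3 − α_j) = 4·11 = 44 ≡ 5 (mod 13).
Step 5: correct position 3: c_3 = r_3 − e = 6 − 5 ≡ 1 (mod 13). Hence c = [2, 8, 1, 9, 7].
  Check: interpolating c through the α_i gives m(x) = 4 + 12·x (degree < 2) with m(α_i) = c_i for every i, so c is indeed a codeword.


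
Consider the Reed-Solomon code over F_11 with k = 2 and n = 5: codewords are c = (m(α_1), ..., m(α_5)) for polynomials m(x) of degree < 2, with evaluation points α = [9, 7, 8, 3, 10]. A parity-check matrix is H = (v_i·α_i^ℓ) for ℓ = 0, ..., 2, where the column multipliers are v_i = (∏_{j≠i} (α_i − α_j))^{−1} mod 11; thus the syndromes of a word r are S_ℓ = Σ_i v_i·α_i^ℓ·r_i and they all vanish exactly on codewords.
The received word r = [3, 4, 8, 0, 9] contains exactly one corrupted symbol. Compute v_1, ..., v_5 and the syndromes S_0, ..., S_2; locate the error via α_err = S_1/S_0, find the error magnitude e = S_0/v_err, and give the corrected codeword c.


S = (10, 4, 6), error at position 2, error magnitude e = 2, c = [3, 2, 8, 0, 9].

Step 1: column multipliers v_i = (∏_{j≠i}(α_i − α_j))^{−1} mod 11.
  i = 1 (α = 9): (9−7)(9−8)(9−3)(9−10) = 2·1·6·(−1) = −12 ≡ 10, so v_1 = 10^{−1} = 10 (mod 11).
  i = 2 (α = 7): (7−9)(7−8)(7−3)(7−10) = (−2)·(−1)·4·(−3) = −24 ≡ 9, so v_2 = 9^{−1} = 5 (mod 11).
  i = 3 (α = 8): (8−9)(8−7)(8−3)(8−10) = (−1)·1·5·(−2) = 10 ≡ 10, so v_3 = 10^{−1} = 10 (mod 11).
  i = 4 (α = 3): (3−9)(3−7)(3−8)(3−10) = (−6)·(−4)·(−5)·(−7) = 840 ≡ 4, so v_4 = 4^{−1} = 3 (mod 11).
  i = 5 (α = 10): (10−9)(10−7)(10−8)(10−3) = 1·3·2·7 = 42 ≡ 9, so v_5 = 9^{−1} = 5 (mod 11).
  v = [10, 5, 10, 3, 5].
Step 2: syndromes of r = [3, 4, 8, 0, 9] (all sums mod 11).
  S_0 = Σ v_i r_i = 10·3 + 5·4 + 10·8 + 3·0 + 5·9 = 175 ≡ 10.
  S_1 = Σ v_i α_i r_i = 10·9·3 + 5·7·4 + 10·8·8 + 3·3·0 + 5·10·9 = 1500 ≡ 4.
  α_i^2 mod 11 = [4, 5, 9, 9, 1].
  S_2 = Σ v_i α_i^2 r_i = 10·4·3 + 5·5·4 + 10·9·8 + 3·9·0 + 5·1·9 = 985 ≡ 6.
  S = (10, 4, 6) ≠ 0, so r is not a codeword (an error is present).
Step 3: locate the error. For a single error e at position i, S_ℓ = v_i·e·α_i^ℓ, so α_err = S_1/S_0.
  S_0^{−1} = 10^{−1} = 10 (mod 11), so α_err = 4·10 = 40 ≡ 7 = α_2. Error position i = 2.
  Consistency check: S_2/S_1 = 6·3 = 18 ≡ 7 = α_err ✓ (single-error assumption holds).
Step 4: error magnitude e = S_0/v_2 = S_0·∏_{j≠2}(α_2 − α_j) = 10·9 = 90 ≡ 2 (mod 11).
Step 5: correct position 2: c_2 = r_2 − e = 4 − 2 ≡ 2 (mod 11). Hence c = [3, 2, 8, 0, 9].
  Check: interpolating c through the α_i gives m(x) = 4 + 6·x (degree < 2) with m(α_i) = c_i for every i, so c is indeed a codeword.
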